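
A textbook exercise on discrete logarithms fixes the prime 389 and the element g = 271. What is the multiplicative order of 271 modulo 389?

388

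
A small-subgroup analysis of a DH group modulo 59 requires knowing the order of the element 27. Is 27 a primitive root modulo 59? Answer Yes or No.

No

φ(59) = 59 − 1 = 58 = 2 · 29.
It suffices to check that the order of 27 is not a proper divisor of 58: compute 27^(58/q) for q ∈ {2, 29}.
27^29 ≡ 1 (mod 59)  [q = 2: ≡ 1 ✗]
27^2 ≡ 21 (mod 59)  [q = 29: ≢ 1 ✓]
Since 27^29 ≡ 1, the order of 27 divides 29 < 58, so 27 is not a primitive root.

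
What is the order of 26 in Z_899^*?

By Lagrange's theorem, ord_899(26) divides φ(899) = φ(29·31) = (29−1)·(31−1) = 28·30 = 840 = 2^3 · 3 · 5 · 7.
Divisors of 840: 1, 2, 3, 4, 5, 6, 7, 8, 10, 12, 14, 15, 20, 21, 24, 28, 30, 35, 40, 42, 56, 60, 70, 84, 105, 120, 140, 168, 210, 280, 420, 840.
Compute 26^d (mod 899) for the divisors d until we hit 1:
26^1 ≡ 26
26^2 ≡ 676
26^3 ≡ 495
26^4 ≡ 284
26^5 ≡ 192
26^6 ≡ 497
26^7 ≡ 336
26^8 ≡ 645
26^10 ≡ 5
26^12 ≡ 683
26^14 ≡ 521
26^15 ≡ 61
26^20 ≡ 25
26^21 ≡ 650
26^24 ≡ 807
26^28 ≡ 842
26^30 ≡ 125
26^35 ≡ 626
26^40 ≡ 625
26^42 ≡ 869
26^56 ≡ 552
26^60 ≡ 342
26^70 ≡ 811
26^84 ≡ 1
The smallest such exponent is 84, so the order of 26 is 84.

84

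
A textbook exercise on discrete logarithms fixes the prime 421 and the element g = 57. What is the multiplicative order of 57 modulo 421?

Since 57 ∈ (Z/421Z)^×, its order divides φ(421) = 421 − 1 = 420 = 2^2 · 3 · 5 · 7.
Divisors of 420: 1, 2, 3, 4, 5, 6, 7, 10, 12, 14, 15, 20, 21, 28, 30, 35, 42, 60, 70, 84, 105, 140, 210, 420.
Test each divisor d:
57^1 ≡ 57
57^2 ≡ 302
57^3 ≡ 374
57^4 ≡ 268
57^5 ≡ 120
57^6 ≡ 104
57^7 ≡ 34
57^10 ≡ 86
57^12 ≡ 291
57^14 ≡ 314
57^15 ≡ 216
57^20 ≡ 239
57^21 ≡ 151
57^28 ≡ 82
57^30 ≡ 346
57^35 ≡ 262
57^42 ≡ 67
57^60 ≡ 152
57^70 ≡ 21
57^84 ≡ 279
57^105 ≡ 29
57^140 ≡ 20
57^210 ≡ 420
57^420 ≡ 1
The smallest such exponent is 420, so the order of 57 is 420.

420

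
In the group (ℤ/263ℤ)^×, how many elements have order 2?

1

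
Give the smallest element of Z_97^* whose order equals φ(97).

5

φ(97) = 97 − 1 = 96 = 2^5 · 3.
g is a primitive root iff g^(96/q) ≢ 1 (mod 97) for each prime q ∈ {2, 3}.
g = 2: 2^48 ≡ 1 — hits 1, so not a primitive root.
g = 3: 3^48 ≡ 1 — hits 1, so not a primitive root.
g = 4: 4^48 ≡ 1 — hits 1, so not a primitive root.
g = 5: 5^48 ≡ 96; 5^32 ≡ 35 — none is 1, so 5 is a primitive root.
The smallest primitive root modulo 97 is 5.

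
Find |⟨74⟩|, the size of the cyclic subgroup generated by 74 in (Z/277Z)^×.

46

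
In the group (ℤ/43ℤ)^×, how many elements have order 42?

12

φ(43) = 43 − 1 = 42 = 2 · 3 · 7.
Since (Z/43Z)^× is cyclic of order 42, the number of elements of order d is φ(d) when d | 42 and 0 otherwise.
42 = 2 · 3 · 7 divides 42, and φ(42) = 12.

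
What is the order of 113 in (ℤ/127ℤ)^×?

63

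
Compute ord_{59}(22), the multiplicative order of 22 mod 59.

By Lagrange's theorem, ord_59(22) divides φ(59) = 59 − 1 = 58 = 2 · 29.
Divisors of 58: 1, 2, 29, 58.
Compute 22^d (mod 59) for the divisors d until we hit 1:
22^1 ≡ 22 (mod 59)
22^2 ≡ 12 (mod 59)
22^29 ≡ 1 (mod 59) ✓
Hence ord(22) = 29.

29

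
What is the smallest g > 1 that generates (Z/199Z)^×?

3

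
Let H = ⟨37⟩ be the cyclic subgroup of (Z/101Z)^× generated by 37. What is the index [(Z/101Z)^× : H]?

Since 37 ∈ (Z/101Z)^×, its order divides φ(101) = 101 − 1 = 100 = 2^2 · 5^2.
Divisors of 100: 1, 2, 4, 5, 10, 20, 25, 50, 100.
Test each divisor d:
37^1 ≡ 37 (mod 101)
37^2 ≡ 56 (mod 101)
37^4 ≡ 5 (mod 101)
37^5 ≡ 84 (mod 101)
37^10 ≡ 87 (mod 101)
37^20 ≡ 95 (mod 101)
37^25 ≡ 1 (mod 101) ✓
Thus |⟨37⟩| = ord(37) = 25.
Index = |(Z/101Z)^×| / |⟨37⟩| = 100 / 25 = 4.

4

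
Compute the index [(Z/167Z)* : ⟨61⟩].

2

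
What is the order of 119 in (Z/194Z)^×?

4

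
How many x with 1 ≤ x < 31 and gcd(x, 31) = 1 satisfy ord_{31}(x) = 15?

8

φ(31) = 31 − 1 = 30 = 2 · 3 · 5.
In a cyclic group of order 30, there are φ(d) elements of order d for each divisor d of 30, and zero for non-divisors.
15 = 3 · 5 divides 30, and φ(15) = 8.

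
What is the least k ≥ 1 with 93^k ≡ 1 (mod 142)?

70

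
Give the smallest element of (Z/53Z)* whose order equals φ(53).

2

φ(53) = 53 − 1 = 52 = 2^2 · 13.
g is a primitive root iff g^(52/q) ≢ 1 (mod 53) for each prime q ∈ {2, 13}.
g = 2: 2^26 ≡ 52; 2^4 ≡ 16 — none is 1, so 2 is a primitive root.
So 2 is the smallest generator of (Z/53Z)^×.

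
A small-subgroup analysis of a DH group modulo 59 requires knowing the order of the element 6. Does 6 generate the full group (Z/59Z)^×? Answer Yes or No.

Yes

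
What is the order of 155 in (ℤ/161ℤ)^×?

The order of 155 must divide φ(161) = φ(7·23) = (7−1)·(23−1) = 6·22 = 132 = 2^2 · 3 · 11.
Divisors of 132: 1, 2, 3, 4, 6, 11, 12, 22, 33, 44, 66, 132.
Test each divisor d:
155^1 ≡ 155 (mod 161)
155^2 ≡ 36 (mod 161)
155^3 ≡ 106 (mod 161)
155^4 ≡ 8 (mod 161)
155^6 ≡ 127 (mod 161)
155^11 ≡ 22 (mod 161)
155^12 ≡ 29 (mod 161)
155^22 ≡ 1 (mod 161) ✓
Hence ord(155) = 22.

22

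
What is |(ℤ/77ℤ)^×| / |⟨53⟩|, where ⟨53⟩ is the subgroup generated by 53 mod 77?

4

ord(53) | φ(77) = φ(7·11) = (7−1)·(11−1) = 6·10 = 60 = 2^2 · 3 · 5.
Divisors of 60: 1, 2, 3, 4, 5, 6, 10, 12, 15, 20, 30, 60.
Test each divisor d:
53^1 ≡ 53 (mod 77)
53^2 ≡ 37 (mod 77)
53^3 ≡ 36 (mod 77)
53^4 ≡ 60 (mod 77)
53^5 ≡ 23 (mod 77)
53^6 ≡ 64 (mod 77)
53^10 ≡ 67 (mod 77)
53^12 ≡ 15 (mod 77)
53^15 ≡ 1 (mod 77) ✓
The order of 53 is 15, so the subgroup it generates has 15 elements.
[(Z/77Z)^× : ⟨53⟩] = 60/15 = 4.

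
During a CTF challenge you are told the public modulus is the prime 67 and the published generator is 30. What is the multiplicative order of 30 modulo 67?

6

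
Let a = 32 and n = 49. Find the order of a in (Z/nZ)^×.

21

The order of 32 must divide φ(49) = φ(7^2) = 7·(7−1) = 42 = 2 · 3 · 7.
Divisors of 42: 1, 2, 3, 6, 7, 14, 21, 42.
Compute 32^d (mod 49) for the divisors d until we hit 1:
32^1 ≡ 32 (mod 49)
32^2 ≡ 44 (mod 49)
32^3 ≡ 36 (mod 49)
32^6 ≡ 22 (mod 49)
32^7 ≡ 18 (mod 49)
32^14 ≡ 30 (mod 49)
32^21 ≡ 1 (mod 49) ✓
Therefore the multiplicative order of 32 modulo 49 is 21.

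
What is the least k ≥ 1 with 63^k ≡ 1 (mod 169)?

By Lagrange's theorem, ord_169(63) divides φ(169) = φ(13^2) = 13·(13−1) = 156 = 2^2 · 3 · 13.
Divisors of 156: 1, 2, 3, 4, 6, 12, 13, 26, 39, 52, 78, 156.
Compute 63^d (mod 169) for the divisors d until we hit 1:
63^1 ≡ 63 (mod 169)
63^2 ≡ 82 (mod 169)
63^3 ≡ 96 (mod 169)
63^4 ≡ 133 (mod 169)
63^6 ≡ 90 (mod 169)
63^12 ≡ 157 (mod 169)
63^13 ≡ 89 (mod 169)
63^26 ≡ 147 (mod 169)
63^39 ≡ 70 (mod 169)
63^52 ≡ 146 (mod 169)
63^78 ≡ 168 (mod 169)
63^156 ≡ 1 (mod 169) ✓
Hence ord(63) = 156.

156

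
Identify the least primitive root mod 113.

3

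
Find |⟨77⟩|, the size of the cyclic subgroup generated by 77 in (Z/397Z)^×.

ord(77) | φ(397) = 397 − 1 = 396 = 2^2 · 3^2 · 11.
Divisors of 396: 1, 2, 3, 4, 6, 9, 11, 12, 18, 22, 33, 36, 44, 66, 99, 132, 198, 396.
Compute 77^d (mod 397) for the divisors d until we hit 1:
77^1 ≡ 77
77^2 ≡ 371
77^3 ≡ 380
77^4 ≡ 279
77^6 ≡ 289
77^9 ≡ 248
77^11 ≡ 301
77^12 ≡ 151
77^18 ≡ 366
77^22 ≡ 85
77^33 ≡ 177
77^36 ≡ 167
77^44 ≡ 79
77^66 ≡ 363
77^99 ≡ 334
77^132 ≡ 362
77^198 ≡ 396
77^396 ≡ 1
Therefore the multiplicative order of 77 modulo 397 is 396.

396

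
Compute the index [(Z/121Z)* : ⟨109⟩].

5

Since 109 ∈ (Z/121Z)^×, its order divides φ(121) = φ(11^2) = 11·(11−1) = 110 = 2 · 5 · 11.
Divisors of 110: 1, 2, 5, 10, 11, 22, 55, 110.
Evaluate successive powers at the divisors of 110:
109^1 ≡ 109
109^2 ≡ 23
109^5 ≡ 65
109^10 ≡ 111
109^11 ≡ 120
109^22 ≡ 1
The order of 109 is 22, so the subgroup it generates has 22 elements.
[(Z/121Z)^× : ⟨109⟩] = 110/22 = 5.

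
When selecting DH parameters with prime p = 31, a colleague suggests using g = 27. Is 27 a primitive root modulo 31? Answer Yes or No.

No

φ(31) = 31 − 1 = 30 = 2 · 3 · 5.
An element g generates (Z/31Z)^× iff g^(30/q) ≢ 1 (mod 31) for each prime q ∈ {2, 3, 5}.
27^15 ≡ 30 (mod 31)  [q = 2: ≢ 1 ✓]
27^10 ≡ 1 (mod 31)  [q = 3: ≡ 1 ✗]
27^6 ≡ 4 (mod 31)  [q = 5: ≢ 1 ✓]
27^10 ≡ 1 shows ord(27) | 10, strictly less than φ(31); not a primitive root.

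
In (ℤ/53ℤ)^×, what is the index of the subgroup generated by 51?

1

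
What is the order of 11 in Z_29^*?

The order of 11 must divide φ(29) = 29 − 1 = 28 = 2^2 · 7.
Divisors of 28: 1, 2, 4, 7, 14, 28.
Test each divisor d:
11^1 ≡ 11 (mod 29)
11^2 ≡ 5 (mod 29)
11^4 ≡ 25 (mod 29)
11^7 ≡ 12 (mod 29)
11^14 ≡ 28 (mod 29)
11^28 ≡ 1 (mod 29) ✓
Therefore the multiplicative order of 11 modulo 29 is 28.

28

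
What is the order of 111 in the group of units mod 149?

148

The order of 111 must divide φ(149) = 149 − 1 = 148 = 2^2 · 37.
Divisors of 148: 1, 2, 4, 37, 74, 148.
Check 111^d mod 149 for each divisor in increasing order:
111^1 ≡ 111 (mod 149)
111^2 ≡ 103 (mod 149)
111^4 ≡ 30 (mod 149)
111^37 ≡ 44 (mod 149)
111^74 ≡ 148 (mod 149)
111^148 ≡ 1 (mod 149) ✓
So ord_149(111) = 148.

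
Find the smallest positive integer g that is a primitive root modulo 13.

2

φ(13) = 13 − 1 = 12 = 2^2 · 3.
Test candidates g = 2, 3, … against the prime factors q ∈ {2, 3} of φ(13): g is a generator iff g^(12/q) ≢ 1 for every such q.
g = 2: 2^6 ≡ 12; 2^4 ≡ 3 — none is 1, so 2 is a primitive root.
Hence the least primitive root of 13 is 2.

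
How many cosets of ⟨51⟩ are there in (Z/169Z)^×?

Since 51 ∈ (Z/169Z)^×, its order divides φ(169) = φ(13^2) = 13·(13−1) = 156 = 2^2 · 3 · 13.
Divisors of 156: 1, 2, 3, 4, 6, 12, 13, 26, 39, 52, 78, 156.
Evaluate successive powers at the divisors of 156:
51^1 ≡ 51 (mod 169)
51^2 ≡ 66 (mod 169)
51^3 ≡ 155 (mod 169)
51^4 ≡ 131 (mod 169)
51^6 ≡ 27 (mod 169)
51^12 ≡ 53 (mod 169)
51^13 ≡ 168 (mod 169)
51^26 ≡ 1 (mod 169) ✓
The order of 51 is 26, so the subgroup it generates has 26 elements.
[(Z/169Z)^× : ⟨51⟩] = 156/26 = 6.

6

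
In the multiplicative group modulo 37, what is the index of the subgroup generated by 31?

9

Since 31 ∈ (Z/37Z)^×, its order divides φ(37) = 37 − 1 = 36 = 2^2 · 3^2.
Divisors of 36: 1, 2, 3, 4, 6, 9, 12, 18, 36.
Evaluate successive powers at the divisors of 36:
31^1 ≡ 31 (mod 37)
31^2 ≡ 36 (mod 37)
31^3 ≡ 6 (mod 37)
31^4 ≡ 1 (mod 37) ✓
Thus |⟨31⟩| = ord(31) = 4.
[(Z/37Z)^× : ⟨31⟩] = 36/4 = 9.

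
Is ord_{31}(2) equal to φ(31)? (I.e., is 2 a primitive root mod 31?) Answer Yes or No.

φ(31) = 31 − 1 = 30 = 2 · 3 · 5.
It suffices to check that the order of 2 is not a proper divisor of 30: compute 2^(30/q) for q ∈ {2, 3, 5}.
2^15 ≡ 1 (mod 31)  [q = 2: ≡ 1 ✗]
2^10 ≡ 1 (mod 31)  [q = 3: ≡ 1 ✗]
2^6 ≡ 2 (mod 31)  [q = 5: ≢ 1 ✓]
Since 2^15 ≡ 1, the order of 2 divides 15 < 30, so 2 is not a primitive root.

No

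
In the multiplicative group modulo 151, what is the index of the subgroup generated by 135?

By Lagrange's theorem, ord_151(135) divides φ(151) = 151 − 1 = 150 = 2 · 3 · 5^2.
Divisors of 150: 1, 2, 3, 5, 6, 10, 15, 25, 30, 50, 75, 150.
Compute 135^d (mod 151) for the divisors d until we hit 1:
135^1 ≡ 135
135^2 ≡ 105
135^3 ≡ 132
135^5 ≡ 119
135^6 ≡ 59
135^10 ≡ 118
135^15 ≡ 150
135^25 ≡ 33
135^30 ≡ 1
So ord_151(135) = 30, hence |⟨135⟩| = 30.
Index = |(Z/151Z)^×| / |⟨135⟩| = 150 / 30 = 5.

5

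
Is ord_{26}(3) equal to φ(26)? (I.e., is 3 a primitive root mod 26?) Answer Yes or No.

No

φ(26) = φ(2)·φ(13) = 1·12 = 12 = 2^2 · 3.
An element g generates (Z/26Z)^× iff g^(12/q) ≢ 1 (mod 26) for each prime q ∈ {2, 3}.
3^6 ≡ 1 (mod 26)  [q = 2: ≡ 1 ✗]
3^4 ≡ 3 (mod 26)  [q = 3: ≢ 1 ✓]
Since 3^6 ≡ 1, the order of 3 divides 6 < 12, so 3 is not a primitive root.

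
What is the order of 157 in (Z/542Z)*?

54

ord(157) | φ(542) = φ(2)·φ(271) = 1·270 = 270 = 2 · 3^3 · 5.
Divisors of 270: 1, 2, 3, 5, 6, 9, 10, 15, 18, 27, 30, 45, 54, 90, 135, 270.
Check 157^d mod 542 for each divisor in increasing order:
157^1 ≡ 157
157^2 ≡ 259
157^3 ≡ 13
157^5 ≡ 115
157^6 ≡ 169
157^9 ≡ 29
157^10 ≡ 217
157^15 ≡ 23
157^18 ≡ 299
157^27 ≡ 541
157^30 ≡ 529
157^45 ≡ 243
157^54 ≡ 1
The smallest such exponent is 54, so the order of 157 is 54.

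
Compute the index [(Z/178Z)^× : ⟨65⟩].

ord(65) | φ(178) = φ(2)·φ(89) = 1·88 = 88 = 2^3 · 11.
Divisors of 88: 1, 2, 4, 8, 11, 22, 44, 88.
Evaluate successive powers at the divisors of 88:
65^1 ≡ 65 (mod 178)
65^2 ≡ 131 (mod 178)
65^4 ≡ 73 (mod 178)
65^8 ≡ 167 (mod 178)
65^11 ≡ 141 (mod 178)
65^22 ≡ 123 (mod 178)
65^44 ≡ 177 (mod 178)
65^88 ≡ 1 (mod 178) ✓
Thus |⟨65⟩| = ord(65) = 88.
[(Z/178Z)^× : ⟨65⟩] = 88/88 = 1.

1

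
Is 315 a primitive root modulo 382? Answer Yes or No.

φ(382) = φ(2)·φ(191) = 1·190 = 190 = 2 · 5 · 19.
An element g generates (Z/382Z)^× iff g^(190/q) ≢ 1 (mod 382) for each prime q ∈ {2, 5, 19}.
315^95 ≡ 381 (mod 382)  [q = 2: ≢ 1 ✓]
315^38 ≡ 109 (mod 382)  [q = 5: ≢ 1 ✓]
315^10 ≡ 197 (mod 382)  [q = 19: ≢ 1 ✓]
Every test exponent gives a nontrivial residue, hence 315 generates the full group.

Yes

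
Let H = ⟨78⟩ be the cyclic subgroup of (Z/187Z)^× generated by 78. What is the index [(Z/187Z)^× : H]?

10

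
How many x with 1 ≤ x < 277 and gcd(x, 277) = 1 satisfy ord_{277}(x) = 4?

2

φ(277) = 277 − 1 = 276 = 2^2 · 3 · 23.
In a cyclic group of order 276, there are φ(d) elements of order d for each divisor d of 276, and zero for non-divisors.
4 = 2^2 divides 276, and φ(4) = 2.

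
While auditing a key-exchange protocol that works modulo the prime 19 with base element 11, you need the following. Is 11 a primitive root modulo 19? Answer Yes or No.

φ(19) = 19 − 1 = 18 = 2 · 3^2.
11 is a primitive root mod 19 iff 11^(φ(19)/q) ≢ 1 for every prime q | φ(19), i.e. q ∈ {2, 3}.
11^9 ≡ 1 (mod 19)  [q = 2: ≡ 1 ✗]
11^6 ≡ 1 (mod 19)  [q = 3: ≡ 1 ✗]
The check at q = 2 fails, so 11 generates a proper subgroup.

No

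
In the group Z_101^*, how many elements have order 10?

φ(101) = 101 − 1 = 100 = 2^2 · 5^2.
Since (Z/101Z)^× is cyclic of order 100, the number of elements of order d is φ(d) when d | 100 and 0 otherwise.
10 = 2 · 5 divides 100, and φ(10) = 4.

4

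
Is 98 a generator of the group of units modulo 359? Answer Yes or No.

No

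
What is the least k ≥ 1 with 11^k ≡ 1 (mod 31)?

ord(11) | φ(31) = 31 − 1 = 30 = 2 · 3 · 5.
Divisors of 30: 1, 2, 3, 5, 6, 10, 15, 30.
Test each divisor d:
11^1 ≡ 11 (mod 31)
11^2 ≡ 28 (mod 31)
11^3 ≡ 29 (mod 31)
11^5 ≡ 6 (mod 31)
11^6 ≡ 4 (mod 31)
11^10 ≡ 5 (mod 31)
11^15 ≡ 30 (mod 31)
11^30 ≡ 1 (mod 31) ✓
The smallest such exponent is 30, so the order of 11 is 30.

30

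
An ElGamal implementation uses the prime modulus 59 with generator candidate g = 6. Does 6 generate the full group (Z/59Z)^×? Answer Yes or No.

Yes

φ(59) = 59 − 1 = 58 = 2 · 29.
An element g generates (Z/59Z)^× iff g^(58/q) ≢ 1 (mod 59) for each prime q ∈ {2, 29}.
6^29 ≡ 58 (mod 59)  [q = 2: ≢ 1 ✓]
6^2 ≡ 36 (mod 59)  [q = 29: ≢ 1 ✓]
All checks pass, so 6 has order 58 and is a primitive root modulo 59.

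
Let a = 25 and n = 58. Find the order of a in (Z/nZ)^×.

7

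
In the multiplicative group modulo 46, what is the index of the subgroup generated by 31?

ord(31) | φ(46) = φ(2)·φ(23) = 1·22 = 22 = 2 · 11.
Divisors of 22: 1, 2, 11, 22.
Test each divisor d:
31^1 ≡ 31 (mod 46)
31^2 ≡ 41 (mod 46)
31^11 ≡ 1 (mod 46) ✓
The order of 31 is 11, so the subgroup it generates has 11 elements.
[(Z/46Z)^× : ⟨31⟩] = 22/11 = 2.

2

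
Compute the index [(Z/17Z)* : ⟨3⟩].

1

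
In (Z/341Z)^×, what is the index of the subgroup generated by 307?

ord(307) | φ(341) = φ(11·31) = (11−1)·(31−1) = 10·30 = 300 = 2^2 · 3 · 5^2.
Divisors of 300: 1, 2, 3, 4, 5, 6, 10, 12, 15, 20, 25, 30, 50, 60, 75, 100, 150, 300.
Evaluate successive powers at the divisors of 300:
307^1 ≡ 307 (mod 341)
307^2 ≡ 133 (mod 341)
307^3 ≡ 252 (mod 341)
307^4 ≡ 298 (mod 341)
307^5 ≡ 98 (mod 341)
307^6 ≡ 78 (mod 341)
307^10 ≡ 56 (mod 341)
307^12 ≡ 287 (mod 341)
307^15 ≡ 32 (mod 341)
307^20 ≡ 67 (mod 341)
307^25 ≡ 87 (mod 341)
307^30 ≡ 1 (mod 341) ✓
Thus |⟨307⟩| = ord(307) = 30.
The index is φ(341) / ord(307) = 300 / 30 = 10.

10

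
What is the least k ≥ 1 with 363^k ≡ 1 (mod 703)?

18

Since 363 ∈ (Z/703Z)^×, its order divides φ(703) = φ(19·37) = (19−1)·(37−1) = 18·36 = 648 = 2^3 · 3^4.
Divisors of 648: 1, 2, 3, 4, 6, 8, 9, 12, 18, 24, 27, 36, 54, 72, 81, 108, 162, 216, 324, 648.
Check 363^d mod 703 for each divisor in increasing order:
363^1 ≡ 363 (mod 703)
363^2 ≡ 308 (mod 703)
363^3 ≡ 27 (mod 703)
363^4 ≡ 662 (mod 703)
363^6 ≡ 26 (mod 703)
363^8 ≡ 275 (mod 703)
363^9 ≡ 702 (mod 703)
363^12 ≡ 676 (mod 703)
363^18 ≡ 1 (mod 703) ✓
Hence ord(363) = 18.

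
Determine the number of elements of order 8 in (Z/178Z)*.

4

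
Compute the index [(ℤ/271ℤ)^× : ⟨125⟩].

The order of 125 must divide φ(271) = 271 − 1 = 270 = 2 · 3^3 · 5.
Divisors of 270: 1, 2, 3, 5, 6, 9, 10, 15, 18, 27, 30, 45, 54, 90, 135, 270.
Test each divisor d:
125^1 ≡ 125
125^2 ≡ 178
125^3 ≡ 28
125^5 ≡ 106
125^6 ≡ 242
125^9 ≡ 1
So ord_271(125) = 9, hence |⟨125⟩| = 9.
The index is φ(271) / ord(125) = 270 / 9 = 30.

30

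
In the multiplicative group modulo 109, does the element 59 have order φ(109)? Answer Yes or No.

Yes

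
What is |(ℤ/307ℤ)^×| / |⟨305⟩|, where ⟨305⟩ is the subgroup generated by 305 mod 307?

Since 305 ∈ (Z/307Z)^×, its order divides φ(307) = 307 − 1 = 306 = 2 · 3^2 · 17.
Divisors of 306: 1, 2, 3, 6, 9, 17, 18, 34, 51, 102, 153, 306.
Compute 305^d (mod 307) for the divisors d until we hit 1:
305^1 ≡ 305 (mod 307)
305^2 ≡ 4 (mod 307)
305^3 ≡ 299 (mod 307)
305^6 ≡ 64 (mod 307)
305^9 ≡ 102 (mod 307)
305^17 ≡ 17 (mod 307)
305^18 ≡ 273 (mod 307)
305^34 ≡ 289 (mod 307)
305^51 ≡ 1 (mod 307) ✓
Thus |⟨305⟩| = ord(305) = 51.
The index is φ(307) / ord(305) = 306 / 51 = 6.

6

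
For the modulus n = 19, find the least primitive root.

2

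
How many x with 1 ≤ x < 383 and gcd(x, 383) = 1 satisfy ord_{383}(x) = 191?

190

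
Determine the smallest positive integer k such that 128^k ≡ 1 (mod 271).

135

The order of 128 must divide φ(271) = 271 − 1 = 270 = 2 · 3^3 · 5.
Divisors of 270: 1, 2, 3, 5, 6, 9, 10, 15, 18, 27, 30, 45, 54, 90, 135, 270.
Evaluate successive powers at the divisors of 270:
128^1 ≡ 128
128^2 ≡ 124
128^3 ≡ 154
128^5 ≡ 126
128^6 ≡ 139
128^9 ≡ 268
128^10 ≡ 158
128^15 ≡ 125
128^18 ≡ 9
128^27 ≡ 244
128^30 ≡ 178
128^45 ≡ 28
128^54 ≡ 187
128^90 ≡ 242
128^135 ≡ 1
So ord_271(128) = 135.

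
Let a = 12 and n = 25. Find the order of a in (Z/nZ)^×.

ord(12) | φ(25) = φ(5^2) = 5·(5−1) = 20 = 2^2 · 5.
Divisors of 20: 1, 2, 4, 5, 10, 20.
Compute 12^d (mod 25) for the divisors d until we hit 1:
12^1 ≡ 12
12^2 ≡ 19
12^4 ≡ 11
12^5 ≡ 7
12^10 ≡ 24
12^20 ≡ 1
Therefore the multiplicative order of 12 modulo 25 is 20.

20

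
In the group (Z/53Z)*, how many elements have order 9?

0

φ(53) = 53 − 1 = 52 = 2^2 · 13.
(Z/53Z)^× is cyclic (|G| = 52); a cyclic group of order m has exactly φ(d) elements of each order d | m, and none otherwise.
Since 9 ∤ 52, the count is 0.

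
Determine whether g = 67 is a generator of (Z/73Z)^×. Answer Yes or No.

No

φ(73) = 73 − 1 = 72 = 2^3 · 3^2.
Test 67^(72/q) mod 73 for each prime factor q of 72:
67^36 ≡ 1 (mod 73)  [q = 2: ≡ 1 ✗]
67^24 ≡ 64 (mod 73)  [q = 3: ≢ 1 ✓]
The check at q = 2 fails, so 67 generates a proper subgroup.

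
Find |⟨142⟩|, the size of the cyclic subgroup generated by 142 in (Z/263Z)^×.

262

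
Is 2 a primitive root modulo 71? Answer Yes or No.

No

φ(71) = 71 − 1 = 70 = 2 · 5 · 7.
An element g generates (Z/71Z)^× iff g^(70/q) ≢ 1 (mod 71) for each prime q ∈ {2, 5, 7}.
2^35 ≡ 1 (mod 71)  [q = 2: ≡ 1 ✗]
2^14 ≡ 54 (mod 71)  [q = 5: ≢ 1 ✓]
2^10 ≡ 30 (mod 71)  [q = 7: ≢ 1 ✓]
2^35 ≡ 1 shows ord(2) | 35, strictly less than φ(71); not a primitive root.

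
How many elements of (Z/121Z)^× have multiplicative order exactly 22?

10

φ(121) = φ(11^2) = 11·(11−1) = 110 = 2 · 5 · 11.
Since (Z/121Z)^× is cyclic of order 110, the number of elements of order d is φ(d) when d | 110 and 0 otherwise.
22 = 2 · 11 divides 110, and φ(22) = 10.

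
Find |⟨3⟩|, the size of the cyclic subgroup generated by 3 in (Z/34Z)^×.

16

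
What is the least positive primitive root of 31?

3

φ(31) = 31 − 1 = 30 = 2 · 3 · 5.
Test candidates g = 2, 3, … against the prime factors q ∈ {2, 3, 5} of φ(31): g is a generator iff g^(30/q) ≢ 1 for every such q.
g = 2: 2^15 ≡ 1 — hits 1, so not a primitive root.
g = 3: 3^15 ≡ 30; 3^10 ≡ 25; 3^6 ≡ 16 — none is 1, so 3 is a primitive root.
So 3 is the smallest generator of (Z/31Z)^×.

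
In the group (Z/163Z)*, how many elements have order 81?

54

φ(163) = 163 − 1 = 162 = 2 · 3^4.
Since (Z/163Z)^× is cyclic of order 162, the number of elements of order d is φ(d) when d | 162 and 0 otherwise.
81 = 3^4 divides 162, and φ(81) = 54.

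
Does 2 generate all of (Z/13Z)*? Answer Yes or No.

Yes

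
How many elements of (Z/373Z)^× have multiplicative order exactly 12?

φ(373) = 373 − 1 = 372 = 2^2 · 3 · 31.
(Z/373Z)^× is cyclic (|G| = 372); a cyclic group of order m has exactly φ(d) elements of each order d | m, and none otherwise.
12 = 2^2 · 3 divides 372, and φ(12) = 4.

4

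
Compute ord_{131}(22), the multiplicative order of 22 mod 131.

ord(22) | φ(131) = 131 − 1 = 130 = 2 · 5 · 13.
Divisors of 130: 1, 2, 5, 10, 13, 26, 65, 130.
Compute 22^d (mod 131) for the divisors d until we hit 1:
22^1 ≡ 22
22^2 ≡ 91
22^5 ≡ 92
22^10 ≡ 80
22^13 ≡ 78
22^26 ≡ 58
22^65 ≡ 130
22^130 ≡ 1
Therefore the multiplicative order of 22 modulo 131 is 130.

130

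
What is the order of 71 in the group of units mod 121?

55

The order of 71 must divide φ(121) = φ(11^2) = 11·(11−1) = 110 = 2 · 5 · 11.
Divisors of 110: 1, 2, 5, 10, 11, 22, 55, 110.
Evaluate successive powers at the divisors of 110:
71^1 ≡ 71
71^2 ≡ 80
71^5 ≡ 45
71^10 ≡ 89
71^11 ≡ 27
71^22 ≡ 3
71^55 ≡ 1
Therefore the multiplicative order of 71 modulo 121 is 55.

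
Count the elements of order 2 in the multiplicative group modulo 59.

φ(59) = 59 − 1 = 58 = 2 · 29.
In a cyclic group of order 58, there are φ(d) elements of order d for each divisor d of 58, and zero for non-divisors.
2 | 58, and φ(2) = 2 − 1 = 1.

1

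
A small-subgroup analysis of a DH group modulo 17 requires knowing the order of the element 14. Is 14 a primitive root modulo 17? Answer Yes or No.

Yes

φ(17) = 17 − 1 = 16 = 2^4.
An element g generates (Z/17Z)^× iff g^(16/q) ≢ 1 (mod 17) for each prime q ∈ {2}.
14^8 ≡ 16 (mod 17)  [q = 2: ≢ 1 ✓]
All checks pass, so 14 has order 16 and is a primitive root modulo 17.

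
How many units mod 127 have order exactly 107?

0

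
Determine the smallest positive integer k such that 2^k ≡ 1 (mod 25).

20

Since 2 ∈ (Z/25Z)^×, its order divides φ(25) = φ(5^2) = 5·(5−1) = 20 = 2^2 · 5.
Divisors of 20: 1, 2, 4, 5, 10, 20.
Evaluate successive powers at the divisors of 20:
2^1 ≡ 2 (mod 25)
2^2 ≡ 4 (mod 25)
2^4 ≡ 16 (mod 25)
2^5 ≡ 7 (mod 25)
2^10 ≡ 24 (mod 25)
2^20 ≡ 1 (mod 25) ✓
So ord_25(2) = 20.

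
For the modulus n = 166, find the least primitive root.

φ(166) = φ(2)·φ(83) = 1·82 = 82 = 2 · 41.
g is a primitive root iff g^(82/q) ≢ 1 (mod 166) for each prime q ∈ {2, 41}.
g = 2: gcd(2, 166) = 2 > 1, not a unit — skip.
g = 3: 3^41 ≡ 1 — hits 1, so not a primitive root.
g = 4: gcd(4, 166) = 2 > 1, not a unit — skip.
g = 5: 5^41 ≡ 165; 5^2 ≡ 25 — none is 1, so 5 is a primitive root.
So 5 is the smallest generator of (Z/166Z)^×.

5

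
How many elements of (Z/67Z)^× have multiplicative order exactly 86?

0

φ(67) = 67 − 1 = 66 = 2 · 3 · 11.
Since (Z/67Z)^× is cyclic of order 66, the number of elements of order d is φ(d) when d | 66 and 0 otherwise.
Here 66 is not a multiple of 86, so there are no elements of order 86.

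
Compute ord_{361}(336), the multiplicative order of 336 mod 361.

342

The order of 336 must divide φ(361) = φ(19^2) = 19·(19−1) = 342 = 2 · 3^2 · 19.
Divisors of 342: 1, 2, 3, 6, 9, 18, 19, 38, 57, 114, 171, 342.
Test each divisor d:
336^1 ≡ 336
336^2 ≡ 264
336^3 ≡ 259
336^6 ≡ 296
336^9 ≡ 132
336^18 ≡ 96
336^19 ≡ 127
336^38 ≡ 245
336^57 ≡ 69
336^114 ≡ 68
336^171 ≡ 360
336^342 ≡ 1
The smallest such exponent is 342, so the order of 336 is 342.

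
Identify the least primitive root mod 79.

3

φ(79) = 79 − 1 = 78 = 2 · 3 · 13.
g is a primitive root iff g^(78/q) ≢ 1 (mod 79) for each prime q ∈ {2, 3, 13}.
g = 2: 2^39 ≡ 1 — hits 1, so not a primitive root.
g = 3: 3^39 ≡ 78; 3^26 ≡ 23; 3^6 ≡ 18 — none is 1, so 3 is a primitive root.
So 3 is the smallest generator of (Z/79Z)^×.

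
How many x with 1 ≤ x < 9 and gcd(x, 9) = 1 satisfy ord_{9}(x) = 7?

φ(9) = φ(3^2) = 3·(3−1) = 6 = 2 · 3.
(Z/9Z)^× is cyclic (|G| = 6); a cyclic group of order m has exactly φ(d) elements of each order d | m, and none otherwise.
Here 6 is not a multiple of 7, so there are no elements of order 7.

0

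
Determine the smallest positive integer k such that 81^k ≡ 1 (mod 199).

Since 81 ∈ (Z/199Z)^×, its order divides φ(199) = 199 − 1 = 198 = 2 · 3^2 · 11.
Divisors of 198: 1, 2, 3, 6, 9, 11, 18, 22, 33, 66, 99, 198.
Test each divisor d:
81^1 ≡ 81 (mod 199)
81^2 ≡ 193 (mod 199)
81^3 ≡ 111 (mod 199)
81^6 ≡ 182 (mod 199)
81^9 ≡ 103 (mod 199)
81^11 ≡ 178 (mod 199)
81^18 ≡ 62 (mod 199)
81^22 ≡ 43 (mod 199)
81^33 ≡ 92 (mod 199)
81^66 ≡ 106 (mod 199)
81^99 ≡ 1 (mod 199) ✓
The smallest such exponent is 99, so the order of 81 is 99.

99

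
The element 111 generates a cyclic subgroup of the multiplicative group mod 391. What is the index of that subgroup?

4

The order of 111 must divide φ(391) = φ(17·23) = (17−1)·(23−1) = 16·22 = 352 = 2^5 · 11.
Divisors of 352: 1, 2, 4, 8, 11, 16, 22, 32, 44, 88, 176, 352.
Compute 111^d (mod 391) for the divisors d until we hit 1:
111^1 ≡ 111 (mod 391)
111^2 ≡ 200 (mod 391)
111^4 ≡ 118 (mod 391)
111^8 ≡ 239 (mod 391)
111^11 ≡ 321 (mod 391)
111^16 ≡ 35 (mod 391)
111^22 ≡ 208 (mod 391)
111^32 ≡ 52 (mod 391)
111^44 ≡ 254 (mod 391)
111^88 ≡ 1 (mod 391) ✓
The order of 111 is 88, so the subgroup it generates has 88 elements.
[(Z/391Z)^× : ⟨111⟩] = 352/88 = 4.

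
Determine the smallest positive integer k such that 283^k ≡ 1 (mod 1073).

Since 283 ∈ (Z/1073Z)^×, its order divides φ(1073) = φ(29·37) = (29−1)·(37−1) = 28·36 = 1008 = 2^4 · 3^2 · 7.
Divisors of 1008: 1, 2, 3, 4, 6, 7, 8, 9, 12, 14, 16, 18, 21, 24, 28, 36, 42, 48, 56, 63, 72, 84, 112, 126, 144, 168, 252, 336, 504, 1008.
Compute 283^d (mod 1073) for the divisors d until we hit 1:
283^1 ≡ 283 (mod 1073)
283^2 ≡ 687 (mod 1073)
283^3 ≡ 208 (mod 1073)
283^4 ≡ 922 (mod 1073)
283^6 ≡ 344 (mod 1073)
283^7 ≡ 782 (mod 1073)
283^8 ≡ 268 (mod 1073)
283^9 ≡ 734 (mod 1073)
283^12 ≡ 306 (mod 1073)
283^14 ≡ 987 (mod 1073)
283^16 ≡ 1006 (mod 1073)
283^18 ≡ 110 (mod 1073)
283^21 ≡ 347 (mod 1073)
283^24 ≡ 285 (mod 1073)
283^28 ≡ 958 (mod 1073)
283^36 ≡ 297 (mod 1073)
283^42 ≡ 233 (mod 1073)
283^48 ≡ 750 (mod 1073)
283^56 ≡ 349 (mod 1073)
283^63 ≡ 376 (mod 1073)
283^72 ≡ 223 (mod 1073)
283^84 ≡ 639 (mod 1073)
283^112 ≡ 552 (mod 1073)
283^126 ≡ 813 (mod 1073)
283^144 ≡ 371 (mod 1073)
283^168 ≡ 581 (mod 1073)
283^252 ≡ 1 (mod 1073) ✓
Therefore the multiplicative order of 283 modulo 1073 is 252.

252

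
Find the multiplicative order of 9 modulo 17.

8

ord(9) | φ(17) = 17 − 1 = 16 = 2^4.
Divisors of 16: 1, 2, 4, 8, 16.
Compute 9^d (mod 17) for the divisors d until we hit 1:
9^1 ≡ 9
9^2 ≡ 13
9^4 ≡ 16
9^8 ≡ 1
Therefore the multiplicative order of 9 modulo 17 is 8.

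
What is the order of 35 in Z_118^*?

29

Since 35 ∈ (Z/118Z)^×, its order divides φ(118) = φ(2)·φ(59) = 1·58 = 58 = 2 · 29.
Divisors of 58: 1, 2, 29, 58.
Test each divisor d:
35^1 ≡ 35 (mod 118)
35^2 ≡ 45 (mod 118)
35^29 ≡ 1 (mod 118) ✓
So ord_118(35) = 29.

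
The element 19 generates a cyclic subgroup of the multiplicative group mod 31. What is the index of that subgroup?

ord(19) | φ(31) = 31 − 1 = 30 = 2 · 3 · 5.
Divisors of 30: 1, 2, 3, 5, 6, 10, 15, 30.
Test each divisor d:
19^1 ≡ 19 (mod 31)
19^2 ≡ 20 (mod 31)
19^3 ≡ 8 (mod 31)
19^5 ≡ 5 (mod 31)
19^6 ≡ 2 (mod 31)
19^10 ≡ 25 (mod 31)
19^15 ≡ 1 (mod 31) ✓
The order of 19 is 15, so the subgroup it generates has 15 elements.
Index = |(Z/31Z)^×| / |⟨19⟩| = 30 / 15 = 2.

2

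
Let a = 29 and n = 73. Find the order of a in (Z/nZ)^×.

By Lagrange's theorem, ord_73(29) divides φ(73) = 73 − 1 = 72 = 2^3 · 3^2.
Divisors of 72: 1, 2, 3, 4, 6, 8, 9, 12, 18, 24, 36, 72.
Compute 29^d (mod 73) for the divisors d until we hit 1:
29^1 ≡ 29 (mod 73)
29^2 ≡ 38 (mod 73)
29^3 ≡ 7 (mod 73)
29^4 ≡ 57 (mod 73)
29^6 ≡ 49 (mod 73)
29^8 ≡ 37 (mod 73)
29^9 ≡ 51 (mod 73)
29^12 ≡ 65 (mod 73)
29^18 ≡ 46 (mod 73)
29^24 ≡ 64 (mod 73)
29^36 ≡ 72 (mod 73)
29^72 ≡ 1 (mod 73) ✓
Therefore the multiplicative order of 29 modulo 73 is 72.

72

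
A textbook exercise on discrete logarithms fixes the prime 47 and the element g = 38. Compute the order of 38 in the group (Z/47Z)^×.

46

The order of 38 must divide φ(47) = 47 − 1 = 46 = 2 · 23.
Divisors of 46: 1, 2, 23, 46.
Evaluate successive powers at the divisors of 46:
38^1 ≡ 38 (mod 47)
38^2 ≡ 34 (mod 47)
38^23 ≡ 46 (mod 47)
38^46 ≡ 1 (mod 47) ✓
So ord_47(38) = 46.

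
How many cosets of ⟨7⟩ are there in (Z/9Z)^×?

Since 7 ∈ (Z/9Z)^×, its order divides φ(9) = φ(3^2) = 3·(3−1) = 6 = 2 · 3.
Divisors of 6: 1, 2, 3, 6.
Evaluate successive powers at the divisors of 6:
7^1 ≡ 7 (mod 9)
7^2 ≡ 4 (mod 9)
7^3 ≡ 1 (mod 9) ✓
The order of 7 is 3, so the subgroup it generates has 3 elements.
Index = |(Z/9Z)^×| / |⟨7⟩| = 6 / 3 = 2.

2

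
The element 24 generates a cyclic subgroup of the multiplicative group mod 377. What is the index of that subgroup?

The order of 24 must divide φ(377) = φ(13·29) = (13−1)·(29−1) = 12·28 = 336 = 2^4 · 3 · 7.
Divisors of 336: 1, 2, 3, 4, 6, 7, 8, 12, 14, 16, 21, 24, 28, 42, 48, 56, 84, 112, 168, 336.
Evaluate successive powers at the divisors of 336:
24^1 ≡ 24
24^2 ≡ 199
24^3 ≡ 252
24^4 ≡ 16
24^6 ≡ 168
24^7 ≡ 262
24^8 ≡ 256
24^12 ≡ 326
24^14 ≡ 30
24^16 ≡ 315
24^21 ≡ 320
24^24 ≡ 339
24^28 ≡ 146
24^42 ≡ 233
24^48 ≡ 313
24^56 ≡ 204
24^84 ≡ 1
So ord_377(24) = 84, hence |⟨24⟩| = 84.
[(Z/377Z)^× : ⟨24⟩] = 336/84 = 4.

4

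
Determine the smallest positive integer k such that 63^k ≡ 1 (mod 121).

Since 63 ∈ (Z/121Z)^×, its order divides φ(121) = φ(11^2) = 11·(11−1) = 110 = 2 · 5 · 11.
Divisors of 110: 1, 2, 5, 10, 11, 22, 55, 110.
Check 63^d mod 121 for each divisor in increasing order:
63^1 ≡ 63
63^2 ≡ 97
63^5 ≡ 109
63^10 ≡ 23
63^11 ≡ 118
63^22 ≡ 9
63^55 ≡ 120
63^110 ≡ 1
So ord_121(63) = 110.

110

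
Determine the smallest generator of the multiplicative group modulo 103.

5

φ(103) = 103 − 1 = 102 = 2 · 3 · 17.
Test candidates g = 2, 3, … against the prime factors q ∈ {2, 3, 17} of φ(103): g is a generator iff g^(102/q) ≢ 1 for every such q.
g = 2: 2^51 ≡ 1 — hits 1, so not a primitive root.
g = 3: 3^51 ≡ 102; 3^34 ≡ 1 — hits 1, so not a primitive root.
g = 4: 4^51 ≡ 1 — hits 1, so not a primitive root.
g = 5: 5^51 ≡ 102; 5^34 ≡ 56; 5^6 ≡ 72 — none is 1, so 5 is a primitive root.
So 5 is the smallest generator of (Z/103Z)^×.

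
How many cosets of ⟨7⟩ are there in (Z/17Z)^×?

1

By Lagrange's theorem, ord_17(7) divides φ(17) = 17 − 1 = 16 = 2^4.
Divisors of 16: 1, 2, 4, 8, 16.
Check 7^d mod 17 for each divisor in increasing order:
7^1 ≡ 7
7^2 ≡ 15
7^4 ≡ 4
7^8 ≡ 16
7^16 ≡ 1
The order of 7 is 16, so the subgroup it generates has 16 elements.
[(Z/17Z)^× : ⟨7⟩] = 16/16 = 1.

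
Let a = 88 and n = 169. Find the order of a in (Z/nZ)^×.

78

By Lagrange's theorem, ord_169(88) divides φ(169) = φ(13^2) = 13·(13−1) = 156 = 2^2 · 3 · 13.
Divisors of 156: 1, 2, 3, 4, 6, 12, 13, 26, 39, 52, 78, 156.
Evaluate successive powers at the divisors of 156:
88^1 ≡ 88 (mod 169)
88^2 ≡ 139 (mod 169)
88^3 ≡ 64 (mod 169)
88^4 ≡ 55 (mod 169)
88^6 ≡ 40 (mod 169)
88^12 ≡ 79 (mod 169)
88^13 ≡ 23 (mod 169)
88^26 ≡ 22 (mod 169)
88^39 ≡ 168 (mod 169)
88^52 ≡ 146 (mod 169)
88^78 ≡ 1 (mod 169) ✓
The smallest such exponent is 78, so the order of 88 is 78.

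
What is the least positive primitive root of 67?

2

φ(67) = 67 − 1 = 66 = 2 · 3 · 11.
Test candidates g = 2, 3, … against the prime factors q ∈ {2, 3, 11} of φ(67): g is a generator iff g^(66/q) ≢ 1 for every such q.
g = 2: 2^33 ≡ 66; 2^22 ≡ 37; 2^6 ≡ 64 — none is 1, so 2 is a primitive root.
So 2 is the smallest generator of (Z/67Z)^×.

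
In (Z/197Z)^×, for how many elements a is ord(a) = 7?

6

φ(197) = 197 − 1 = 196 = 2^2 · 7^2.
In a cyclic group of order 196, there are φ(d) elements of order d for each divisor d of 196, and zero for non-divisors.
7 | 196, and φ(7) = 7 − 1 = 6.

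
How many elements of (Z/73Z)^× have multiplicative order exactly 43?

0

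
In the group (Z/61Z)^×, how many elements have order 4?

2

φ(61) = 61 − 1 = 60 = 2^2 · 3 · 5.
Since (Z/61Z)^× is cyclic of order 60, the number of elements of order d is φ(d) when d | 60 and 0 otherwise.
4 = 2^2 divides 60, and φ(4) = 2.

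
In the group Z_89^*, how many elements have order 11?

φ(89) = 89 − 1 = 88 = 2^3 · 11.
In a cyclic group of order 88, there are φ(d) elements of order d for each divisor d of 88, and zero for non-divisors.
11 | 88, and φ(11) = 11 − 1 = 10.

10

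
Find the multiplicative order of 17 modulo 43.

Since 17 ∈ (Z/43Z)^×, its order divides φ(43) = 43 − 1 = 42 = 2 · 3 · 7.
Divisors of 42: 1, 2, 3, 6, 7, 14, 21, 42.
Test each divisor d:
17^1 ≡ 17
17^2 ≡ 31
17^3 ≡ 11
17^6 ≡ 35
17^7 ≡ 36
17^14 ≡ 6
17^21 ≡ 1
Hence ord(17) = 21.

21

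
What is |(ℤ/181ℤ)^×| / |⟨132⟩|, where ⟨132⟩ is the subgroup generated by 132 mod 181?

By Lagrange's theorem, ord_181(132) divides φ(181) = 181 − 1 = 180 = 2^2 · 3^2 · 5.
Divisors of 180: 1, 2, 3, 4, 5, 6, 9, 10, 12, 15, 18, 20, 30, 36, 45, 60, 90, 180.
Check 132^d mod 181 for each divisor in increasing order:
132^1 ≡ 132 (mod 181)
132^2 ≡ 48 (mod 181)
132^3 ≡ 1 (mod 181) ✓
So ord_181(132) = 3, hence |⟨132⟩| = 3.
The index is φ(181) / ord(132) = 180 / 3 = 60.

60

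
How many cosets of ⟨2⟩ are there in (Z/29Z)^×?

1

By Lagrange's theorem, ord_29(2) divides φ(29) = 29 − 1 = 28 = 2^2 · 7.
Divisors of 28: 1, 2, 4, 7, 14, 28.
Compute 2^d (mod 29) for the divisors d until we hit 1:
2^1 ≡ 2 (mod 29)
2^2 ≡ 4 (mod 29)
2^4 ≡ 16 (mod 29)
2^7 ≡ 12 (mod 29)
2^14 ≡ 28 (mod 29)
2^28 ≡ 1 (mod 29) ✓
The order of 2 is 28, so the subgroup it generates has 28 elements.
Index = |(Z/29Z)^×| / |⟨2⟩| = 28 / 28 = 1.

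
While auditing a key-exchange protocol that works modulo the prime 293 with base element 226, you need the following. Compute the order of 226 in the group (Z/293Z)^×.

Since 226 ∈ (Z/293Z)^×, its order divides φ(293) = 293 − 1 = 292 = 2^2 · 73.
Divisors of 292: 1, 2, 4, 73, 146, 292.
Check 226^d mod 293 for each divisor in increasing order:
226^1 ≡ 226 (mod 293)
226^2 ≡ 94 (mod 293)
226^4 ≡ 46 (mod 293)
226^73 ≡ 1 (mod 293) ✓
The smallest such exponent is 73, so the order of 226 is 73.

73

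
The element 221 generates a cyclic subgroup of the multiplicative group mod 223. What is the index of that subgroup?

3

The order of 221 must divide φ(223) = 223 − 1 = 222 = 2 · 3 · 37.
Divisors of 222: 1, 2, 3, 6, 37, 74, 111, 222.
Test each divisor d:
221^1 ≡ 221
221^2 ≡ 4
221^3 ≡ 215
221^6 ≡ 64
221^37 ≡ 222
221^74 ≡ 1
Thus |⟨221⟩| = ord(221) = 74.
Index = |(Z/223Z)^×| / |⟨221⟩| = 222 / 74 = 3.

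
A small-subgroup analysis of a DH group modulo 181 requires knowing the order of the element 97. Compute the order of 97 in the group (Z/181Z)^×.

180

By Lagrange's theorem, ord_181(97) divides φ(181) = 181 − 1 = 180 = 2^2 · 3^2 · 5.
Divisors of 180: 1, 2, 3, 4, 5, 6, 9, 10, 12, 15, 18, 20, 30, 36, 45, 60, 90, 180.
Test each divisor d:
97^1 ≡ 97 (mod 181)
97^2 ≡ 178 (mod 181)
97^3 ≡ 71 (mod 181)
97^4 ≡ 9 (mod 181)
97^5 ≡ 149 (mod 181)
97^6 ≡ 154 (mod 181)
97^9 ≡ 74 (mod 181)
97^10 ≡ 119 (mod 181)
97^12 ≡ 5 (mod 181)
97^15 ≡ 174 (mod 181)
97^18 ≡ 46 (mod 181)
97^20 ≡ 43 (mod 181)
97^30 ≡ 49 (mod 181)
97^36 ≡ 125 (mod 181)
97^45 ≡ 19 (mod 181)
97^60 ≡ 48 (mod 181)
97^90 ≡ 180 (mod 181)
97^180 ≡ 1 (mod 181) ✓
So ord_181(97) = 180.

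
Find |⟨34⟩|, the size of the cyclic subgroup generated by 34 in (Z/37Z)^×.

By Lagrange's theorem, ord_37(34) divides φ(37) = 37 − 1 = 36 = 2^2 · 3^2.
Divisors of 36: 1, 2, 3, 4, 6, 9, 12, 18, 36.
Check 34^d mod 37 for each divisor in increasing order:
34^1 ≡ 34 (mod 37)
34^2 ≡ 9 (mod 37)
34^3 ≡ 10 (mod 37)
34^4 ≡ 7 (mod 37)
34^6 ≡ 26 (mod 37)
34^9 ≡ 1 (mod 37) ✓
Therefore the multiplicative order of 34 modulo 37 is 9.

9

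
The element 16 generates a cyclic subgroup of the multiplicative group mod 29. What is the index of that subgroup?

ord(16) | φ(29) = 29 − 1 = 28 = 2^2 · 7.
Divisors of 28: 1, 2, 4, 7, 14, 28.
Test each divisor d:
16^1 ≡ 16 (mod 29)
16^2 ≡ 24 (mod 29)
16^4 ≡ 25 (mod 29)
16^7 ≡ 1 (mod 29) ✓
Thus |⟨16⟩| = ord(16) = 7.
The index is φ(29) / ord(16) = 28 / 7 = 4.

4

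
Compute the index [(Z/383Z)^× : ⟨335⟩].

1

The order of 335 must divide φ(383) = 383 − 1 = 382 = 2 · 191.
Divisors of 382: 1, 2, 191, 382.
Test each divisor d:
335^1 ≡ 335 (mod 383)
335^2 ≡ 6 (mod 383)
335^191 ≡ 382 (mod 383)
335^382 ≡ 1 (mod 383) ✓
The order of 335 is 382, so the subgroup it generates has 382 elements.
Index = |(Z/383Z)^×| / |⟨335⟩| = 382 / 382 = 1.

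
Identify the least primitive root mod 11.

φ(11) = 11 − 1 = 10 = 2 · 5.
Test candidates g = 2, 3, … against the prime factors q ∈ {2, 5} of φ(11): g is a generator iff g^(10/q) ≢ 1 for every such q.
g = 2: 2^5 ≡ 10; 2^2 ≡ 4 — none is 1, so 2 is a primitive root.
So 2 is the smallest generator of (Z/11Z)^×.

2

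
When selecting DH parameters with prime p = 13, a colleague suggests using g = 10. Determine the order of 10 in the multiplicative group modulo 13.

6

Since 10 ∈ (Z/13Z)^×, its order divides φ(13) = 13 − 1 = 12 = 2^2 · 3.
Divisors of 12: 1, 2, 3, 4, 6, 12.
Check 10^d mod 13 for each divisor in increasing order:
10^1 ≡ 10 (mod 13)
10^2 ≡ 9 (mod 13)
10^3 ≡ 12 (mod 13)
10^4 ≡ 3 (mod 13)
10^6 ≡ 1 (mod 13) ✓
Hence ord(10) = 6.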